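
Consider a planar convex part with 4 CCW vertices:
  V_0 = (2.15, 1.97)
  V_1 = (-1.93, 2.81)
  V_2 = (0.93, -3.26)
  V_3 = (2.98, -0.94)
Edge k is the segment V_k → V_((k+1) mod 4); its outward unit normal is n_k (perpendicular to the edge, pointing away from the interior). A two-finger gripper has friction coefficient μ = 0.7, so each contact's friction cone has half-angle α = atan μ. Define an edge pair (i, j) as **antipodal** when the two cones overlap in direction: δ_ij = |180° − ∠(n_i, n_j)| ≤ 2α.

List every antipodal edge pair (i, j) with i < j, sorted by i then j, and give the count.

α = atan 0.7 = 34.99°;  2α = 69.98°
n_0 = (+0.2017, +0.9795)
n_1 = (-0.9046, -0.4262)
n_2 = (+0.7494, -0.6622)
n_3 = (+0.9616, +0.2743)
  (0,1): δ = 53.14°  ✓
  (0,2): δ = 60.17°  ✓
  (0,3): δ = 117.55°  ·
  (1,2): δ = 66.69°  ✓
  (1,3): δ = 9.31°  ✓
  (2,3): δ = 122.62°  ·
antipodal pairs: 4

count = 4; pairs: (0,1), (0,2), (1,2), (1,3)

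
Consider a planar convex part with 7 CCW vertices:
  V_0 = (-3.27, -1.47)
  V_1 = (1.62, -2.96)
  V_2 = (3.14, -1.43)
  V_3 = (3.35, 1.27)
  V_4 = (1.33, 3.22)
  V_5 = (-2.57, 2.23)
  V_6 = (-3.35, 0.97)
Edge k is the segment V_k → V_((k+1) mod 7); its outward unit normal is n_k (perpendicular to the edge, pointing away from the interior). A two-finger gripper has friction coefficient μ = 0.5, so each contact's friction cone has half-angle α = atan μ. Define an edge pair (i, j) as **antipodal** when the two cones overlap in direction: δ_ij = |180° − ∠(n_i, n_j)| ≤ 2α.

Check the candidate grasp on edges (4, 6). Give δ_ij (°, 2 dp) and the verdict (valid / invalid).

α = atan 0.5 = 26.57°;  2α = 53.13°
edge 4: e_4 = (-3.90, -0.99);  n_4 = (-0.2460, +0.9693)
edge 6: e_6 = (+0.08, -2.44);  n_6 = (-0.9995, -0.0328)
∠(n_4, n_6) = 77.63°
δ = |180° − 77.63°| = 102.37°
102.37° > 2α = 53.13°  →  invalid

δ = 102.37°, invalid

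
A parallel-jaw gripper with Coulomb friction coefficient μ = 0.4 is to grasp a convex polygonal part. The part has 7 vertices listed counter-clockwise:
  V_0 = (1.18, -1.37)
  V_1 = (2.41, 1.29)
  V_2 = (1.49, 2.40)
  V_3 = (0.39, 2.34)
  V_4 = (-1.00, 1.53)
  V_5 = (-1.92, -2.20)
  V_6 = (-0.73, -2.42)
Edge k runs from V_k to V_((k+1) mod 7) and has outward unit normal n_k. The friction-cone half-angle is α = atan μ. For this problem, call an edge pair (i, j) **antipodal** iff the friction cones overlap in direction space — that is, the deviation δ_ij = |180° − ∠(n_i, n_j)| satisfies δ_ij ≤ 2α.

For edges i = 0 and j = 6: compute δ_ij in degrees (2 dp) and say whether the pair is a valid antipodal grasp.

δ = 143.62°, invalid

α = atan 0.4 = 21.80°;  2α = 43.60°
edge 0: e_0 = (+1.23, +2.66);  n_0 = (+0.9077, -0.4197)
edge 6: e_6 = (+1.91, +1.05);  n_6 = (+0.4817, -0.8763)
∠(n_0, n_6) = 36.38°
δ = |180° − 36.38°| = 143.62°
143.62° > 2α = 43.60°  →  invalid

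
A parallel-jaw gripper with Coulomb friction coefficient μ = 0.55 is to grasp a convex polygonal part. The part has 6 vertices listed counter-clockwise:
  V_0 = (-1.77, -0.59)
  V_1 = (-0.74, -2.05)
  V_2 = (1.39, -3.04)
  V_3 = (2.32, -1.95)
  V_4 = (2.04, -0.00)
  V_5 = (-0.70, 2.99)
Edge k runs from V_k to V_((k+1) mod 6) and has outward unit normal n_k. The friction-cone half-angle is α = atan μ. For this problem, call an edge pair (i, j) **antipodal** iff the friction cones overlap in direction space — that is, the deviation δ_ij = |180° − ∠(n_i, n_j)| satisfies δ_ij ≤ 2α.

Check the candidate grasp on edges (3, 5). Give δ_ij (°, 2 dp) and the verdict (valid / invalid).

α = atan 0.55 = 28.81°;  2α = 57.62°
edge 3: e_3 = (-0.28, +1.95);  n_3 = (+0.9898, +0.1421)
edge 5: e_5 = (-1.07, -3.58);  n_5 = (-0.9581, +0.2864)
∠(n_3, n_5) = 155.19°
δ = |180° − 155.19°| = 24.81°
24.81° ≤ 2α = 57.62°  →  valid

δ = 24.81°, valid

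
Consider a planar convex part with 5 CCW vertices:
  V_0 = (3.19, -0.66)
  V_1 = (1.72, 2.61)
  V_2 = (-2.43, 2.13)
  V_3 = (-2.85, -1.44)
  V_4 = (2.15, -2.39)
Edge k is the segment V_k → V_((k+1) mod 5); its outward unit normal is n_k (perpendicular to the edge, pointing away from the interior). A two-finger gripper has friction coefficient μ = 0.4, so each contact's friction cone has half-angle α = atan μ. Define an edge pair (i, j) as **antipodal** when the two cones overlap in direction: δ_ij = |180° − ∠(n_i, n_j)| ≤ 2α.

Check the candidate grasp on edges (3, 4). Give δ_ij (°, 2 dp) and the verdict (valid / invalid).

δ = 110.25°, invalid

α = atan 0.4 = 21.80°;  2α = 43.60°
edge 3: e_3 = (+5.00, -0.95);  n_3 = (-0.1867, -0.9824)
edge 4: e_4 = (+1.04, +1.73);  n_4 = (+0.8571, -0.5152)
∠(n_3, n_4) = 69.75°
δ = |180° − 69.75°| = 110.25°
110.25° > 2α = 43.60°  →  invalid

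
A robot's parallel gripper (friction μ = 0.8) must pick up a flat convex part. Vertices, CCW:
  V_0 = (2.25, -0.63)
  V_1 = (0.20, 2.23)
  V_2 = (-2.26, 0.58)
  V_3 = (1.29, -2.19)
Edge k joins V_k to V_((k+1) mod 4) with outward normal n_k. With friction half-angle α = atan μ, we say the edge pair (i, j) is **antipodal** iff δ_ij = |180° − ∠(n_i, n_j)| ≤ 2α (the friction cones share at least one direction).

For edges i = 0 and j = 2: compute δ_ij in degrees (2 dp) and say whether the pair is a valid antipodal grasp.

α = atan 0.8 = 38.66°;  2α = 77.32°
edge 0: e_0 = (-2.05, +2.86);  n_0 = (+0.8128, +0.5826)
edge 2: e_2 = (+3.55, -2.77);  n_2 = (-0.6152, -0.7884)
∠(n_0, n_2) = 163.60°
δ = |180° − 163.60°| = 16.40°
16.40° ≤ 2α = 77.32°  →  valid

δ = 16.40°, valid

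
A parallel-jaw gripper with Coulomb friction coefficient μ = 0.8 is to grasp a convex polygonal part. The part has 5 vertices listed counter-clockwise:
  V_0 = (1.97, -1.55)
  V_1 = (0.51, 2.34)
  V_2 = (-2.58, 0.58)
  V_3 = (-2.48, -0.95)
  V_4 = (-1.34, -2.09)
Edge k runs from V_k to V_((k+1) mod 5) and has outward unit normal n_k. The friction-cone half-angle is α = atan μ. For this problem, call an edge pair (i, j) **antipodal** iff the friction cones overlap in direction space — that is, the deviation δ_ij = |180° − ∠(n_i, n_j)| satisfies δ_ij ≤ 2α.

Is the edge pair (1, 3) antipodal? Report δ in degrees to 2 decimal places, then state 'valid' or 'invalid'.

δ = 74.66°, valid

α = atan 0.8 = 38.66°;  2α = 77.32°
edge 1: e_1 = (-3.09, -1.76);  n_1 = (-0.4949, +0.8689)
edge 3: e_3 = (+1.14, -1.14);  n_3 = (-0.7071, -0.7071)
∠(n_1, n_3) = 105.34°
δ = |180° − 105.34°| = 74.66°
74.66° ≤ 2α = 77.32°  →  valid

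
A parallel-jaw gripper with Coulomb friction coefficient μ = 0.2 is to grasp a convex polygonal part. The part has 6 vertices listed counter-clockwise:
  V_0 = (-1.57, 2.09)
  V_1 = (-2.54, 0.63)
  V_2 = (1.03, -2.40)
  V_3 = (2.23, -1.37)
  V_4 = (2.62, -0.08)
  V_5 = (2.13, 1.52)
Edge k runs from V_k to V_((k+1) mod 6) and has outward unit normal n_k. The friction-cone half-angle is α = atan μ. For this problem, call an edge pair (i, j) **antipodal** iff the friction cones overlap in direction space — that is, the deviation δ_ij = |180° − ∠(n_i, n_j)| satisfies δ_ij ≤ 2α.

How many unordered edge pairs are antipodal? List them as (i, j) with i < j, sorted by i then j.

α = atan 0.2 = 11.31°;  2α = 22.62°
n_0 = (-0.8329, +0.5534)
n_1 = (-0.6471, -0.7624)
n_2 = (+0.6513, -0.7588)
n_3 = (+0.9572, -0.2894)
n_4 = (+0.9562, +0.2928)
n_5 = (+0.1523, +0.9883)
  (0,1): δ = 96.72°  ·
  (0,2): δ = 15.76°  ✓
  (0,3): δ = 16.78°  ✓
  (0,4): δ = 50.63°  ·
  (0,5): δ = 114.84°  ·
  (1,2): δ = 99.04°  ·
  (1,3): δ = 66.50°  ·
  (1,4): δ = 32.65°  ·
  (1,5): δ = 31.56°  ·
  (2,3): δ = 147.46°  ·
  (2,4): δ = 113.61°  ·
  (2,5): δ = 49.40°  ·
  (3,4): δ = 146.15°  ·
  (3,5): δ = 81.94°  ·
  (4,5): δ = 115.79°  ·
antipodal pairs: 2

count = 2; pairs: (0,2), (0,3)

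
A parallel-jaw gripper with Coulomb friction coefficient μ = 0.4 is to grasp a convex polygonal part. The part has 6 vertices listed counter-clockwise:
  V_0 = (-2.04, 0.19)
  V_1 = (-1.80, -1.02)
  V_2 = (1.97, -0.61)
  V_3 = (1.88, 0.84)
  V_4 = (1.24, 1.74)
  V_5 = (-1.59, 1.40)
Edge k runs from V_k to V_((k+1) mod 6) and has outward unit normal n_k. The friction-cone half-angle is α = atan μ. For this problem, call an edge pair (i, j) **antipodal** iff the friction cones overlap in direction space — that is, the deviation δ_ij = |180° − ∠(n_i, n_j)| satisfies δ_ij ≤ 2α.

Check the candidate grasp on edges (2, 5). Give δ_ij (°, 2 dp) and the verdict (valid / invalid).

δ = 23.95°, valid

α = atan 0.4 = 21.80°;  2α = 43.60°
edge 2: e_2 = (-0.09, +1.45);  n_2 = (+0.9981, +0.0619)
edge 5: e_5 = (-0.45, -1.21);  n_5 = (-0.9373, +0.3486)
∠(n_2, n_5) = 156.05°
δ = |180° − 156.05°| = 23.95°
23.95° ≤ 2α = 43.60°  →  valid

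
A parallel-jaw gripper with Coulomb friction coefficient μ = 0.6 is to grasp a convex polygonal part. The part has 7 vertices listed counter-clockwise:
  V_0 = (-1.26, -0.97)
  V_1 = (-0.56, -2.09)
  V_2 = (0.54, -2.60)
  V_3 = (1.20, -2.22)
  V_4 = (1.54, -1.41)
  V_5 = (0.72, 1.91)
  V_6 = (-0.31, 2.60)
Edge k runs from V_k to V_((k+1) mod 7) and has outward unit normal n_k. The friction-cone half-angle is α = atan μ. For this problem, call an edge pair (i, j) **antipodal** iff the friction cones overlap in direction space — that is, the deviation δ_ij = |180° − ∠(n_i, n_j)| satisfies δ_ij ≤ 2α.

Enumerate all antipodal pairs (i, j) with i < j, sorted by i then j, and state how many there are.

α = atan 0.6 = 30.96°;  2α = 61.93°
n_0 = (-0.8480, -0.5300)
n_1 = (-0.4206, -0.9072)
n_2 = (+0.4990, -0.8666)
n_3 = (+0.9221, -0.3870)
n_4 = (+0.9708, +0.2398)
n_5 = (+0.5566, +0.8308)
n_6 = (-0.9664, +0.2572)
  (0,1): δ = 146.88°  ·
  (0,2): δ = 92.07°  ·
  (0,3): δ = 54.78°  ✓
  (0,4): δ = 18.13°  ✓
  (0,5): δ = 24.18°  ✓
  (0,6): δ = 133.09°  ·
  (1,2): δ = 125.19°  ·
  (1,3): δ = 87.90°  ·
  (1,4): δ = 51.25°  ✓
  (1,5): δ = 8.94°  ✓
  (1,6): δ = 99.97°  ·
  (2,3): δ = 142.70°  ·
  (2,4): δ = 106.06°  ·
  (2,5): δ = 63.75°  ·
  (2,6): δ = 45.17°  ✓
  (3,4): δ = 143.36°  ·
  (3,5): δ = 101.05°  ·
  (3,6): δ = 7.87°  ✓
  (4,5): δ = 137.69°  ·
  (4,6): δ = 28.78°  ✓
  (5,6): δ = 71.08°  ·
antipodal pairs: 8

count = 8; pairs: (0,3), (0,4), (0,5), (1,4), (1,5), (2,6), (3,6), (4,6)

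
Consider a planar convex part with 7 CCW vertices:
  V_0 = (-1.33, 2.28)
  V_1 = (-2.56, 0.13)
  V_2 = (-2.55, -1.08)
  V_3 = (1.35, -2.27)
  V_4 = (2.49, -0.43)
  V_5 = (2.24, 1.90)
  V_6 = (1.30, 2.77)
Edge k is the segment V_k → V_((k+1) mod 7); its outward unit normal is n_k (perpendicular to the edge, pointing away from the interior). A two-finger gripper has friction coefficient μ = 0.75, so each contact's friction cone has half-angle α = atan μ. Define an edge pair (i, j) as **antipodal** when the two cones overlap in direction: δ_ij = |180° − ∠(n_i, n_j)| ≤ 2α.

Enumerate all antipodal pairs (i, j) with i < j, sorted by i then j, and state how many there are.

α = atan 0.75 = 36.87°;  2α = 73.74°
n_0 = (-0.8680, +0.4966)
n_1 = (-1.0000, -0.0083)
n_2 = (-0.2918, -0.9565)
n_3 = (+0.8501, -0.5267)
n_4 = (+0.9943, +0.1067)
n_5 = (+0.6793, +0.7339)
n_6 = (-0.1832, +0.9831)
  (0,1): δ = 149.75°  ·
  (0,2): δ = 77.19°  ·
  (0,3): δ = 2.01°  ✓
  (0,4): δ = 35.90°  ✓
  (0,5): δ = 76.99°  ·
  (0,6): δ = 130.33°  ·
  (1,2): δ = 107.44°  ·
  (1,3): δ = 32.25°  ✓
  (1,4): δ = 5.65°  ✓
  (1,5): δ = 46.74°  ✓
  (1,6): δ = 100.08°  ·
  (2,3): δ = 104.81°  ·
  (2,4): δ = 66.91°  ✓
  (2,5): δ = 25.82°  ✓
  (2,6): δ = 27.52°  ✓
  (3,4): δ = 142.09°  ·
  (3,5): δ = 101.00°  ·
  (3,6): δ = 47.67°  ✓
  (4,5): δ = 138.91°  ·
  (4,6): δ = 85.57°  ·
  (5,6): δ = 126.66°  ·
antipodal pairs: 9

count = 9; pairs: (0,3), (0,4), (1,3), (1,4), (1,5), (2,4), (2,5), (2,6), (3,6)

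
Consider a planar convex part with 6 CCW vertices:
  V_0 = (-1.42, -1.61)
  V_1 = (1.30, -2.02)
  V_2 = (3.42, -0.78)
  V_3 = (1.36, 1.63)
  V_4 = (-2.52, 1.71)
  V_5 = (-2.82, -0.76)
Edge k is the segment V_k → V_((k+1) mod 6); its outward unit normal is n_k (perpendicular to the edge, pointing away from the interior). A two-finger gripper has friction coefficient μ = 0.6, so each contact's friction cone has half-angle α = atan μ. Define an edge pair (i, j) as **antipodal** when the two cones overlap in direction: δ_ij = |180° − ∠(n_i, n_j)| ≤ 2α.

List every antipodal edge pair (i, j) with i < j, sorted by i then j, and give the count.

count = 7; pairs: (0,2), (0,3), (1,3), (1,4), (2,4), (2,5), (3,5)

α = atan 0.6 = 30.96°;  2α = 61.93°
n_0 = (-0.1491, -0.9888)
n_1 = (+0.5049, -0.8632)
n_2 = (+0.7601, +0.6498)
n_3 = (+0.0206, +0.9998)
n_4 = (-0.9927, +0.1206)
n_5 = (-0.5190, -0.8548)
  (0,1): δ = 141.10°  ·
  (0,2): δ = 40.91°  ✓
  (0,3): δ = 7.39°  ✓
  (0,4): δ = 91.65°  ·
  (0,5): δ = 157.31°  ·
  (1,2): δ = 79.80°  ·
  (1,3): δ = 31.50°  ✓
  (1,4): δ = 52.75°  ✓
  (1,5): δ = 118.41°  ·
  (2,3): δ = 131.70°  ·
  (2,4): δ = 47.45°  ✓
  (2,5): δ = 18.21°  ✓
  (3,4): δ = 95.74°  ·
  (3,5): δ = 30.08°  ✓
  (4,5): δ = 114.34°  ·
antipodal pairs: 7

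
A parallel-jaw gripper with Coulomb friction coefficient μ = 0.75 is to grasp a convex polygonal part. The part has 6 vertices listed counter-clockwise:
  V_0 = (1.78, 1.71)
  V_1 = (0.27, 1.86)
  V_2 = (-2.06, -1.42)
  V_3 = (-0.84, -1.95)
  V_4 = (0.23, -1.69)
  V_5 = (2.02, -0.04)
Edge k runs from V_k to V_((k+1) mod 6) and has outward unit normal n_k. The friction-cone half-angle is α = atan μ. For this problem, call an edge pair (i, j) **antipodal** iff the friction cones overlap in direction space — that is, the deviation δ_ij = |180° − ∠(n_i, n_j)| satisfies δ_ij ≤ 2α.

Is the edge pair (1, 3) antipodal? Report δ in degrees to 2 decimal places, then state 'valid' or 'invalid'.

α = atan 0.75 = 36.87°;  2α = 73.74°
edge 1: e_1 = (-2.33, -3.28);  n_1 = (-0.8152, +0.5791)
edge 3: e_3 = (+1.07, +0.26);  n_3 = (+0.2361, -0.9717)
∠(n_1, n_3) = 139.05°
δ = |180° − 139.05°| = 40.95°
40.95° ≤ 2α = 73.74°  →  valid

δ = 40.95°, valid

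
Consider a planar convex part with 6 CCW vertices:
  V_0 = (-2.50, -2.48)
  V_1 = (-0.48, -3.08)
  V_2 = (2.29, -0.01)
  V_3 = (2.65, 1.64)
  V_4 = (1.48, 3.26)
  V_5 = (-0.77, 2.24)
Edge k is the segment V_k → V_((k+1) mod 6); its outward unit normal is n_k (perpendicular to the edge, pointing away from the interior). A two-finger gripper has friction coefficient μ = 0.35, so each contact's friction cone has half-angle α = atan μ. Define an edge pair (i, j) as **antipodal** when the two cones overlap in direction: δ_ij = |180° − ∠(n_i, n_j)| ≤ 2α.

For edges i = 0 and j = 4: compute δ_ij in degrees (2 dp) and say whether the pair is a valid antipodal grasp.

δ = 40.93°, invalid

α = atan 0.35 = 19.29°;  2α = 38.58°
edge 0: e_0 = (+2.02, -0.60);  n_0 = (-0.2847, -0.9586)
edge 4: e_4 = (-2.25, -1.02);  n_4 = (-0.4129, +0.9108)
∠(n_0, n_4) = 139.07°
δ = |180° − 139.07°| = 40.93°
40.93° > 2α = 38.58°  →  invalid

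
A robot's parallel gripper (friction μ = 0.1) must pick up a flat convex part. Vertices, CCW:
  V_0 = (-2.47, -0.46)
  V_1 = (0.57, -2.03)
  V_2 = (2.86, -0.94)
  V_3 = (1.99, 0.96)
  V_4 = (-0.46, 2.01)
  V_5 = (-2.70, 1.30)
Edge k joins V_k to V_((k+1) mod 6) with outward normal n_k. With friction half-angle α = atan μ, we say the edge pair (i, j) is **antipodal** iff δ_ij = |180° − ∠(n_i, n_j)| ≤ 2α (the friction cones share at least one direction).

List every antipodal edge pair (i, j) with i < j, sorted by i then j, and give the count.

α = atan 0.1 = 5.71°;  2α = 11.42°
n_0 = (-0.4589, -0.8885)
n_1 = (+0.4298, -0.9029)
n_2 = (+0.9092, +0.4163)
n_3 = (+0.3939, +0.9191)
n_4 = (-0.3021, +0.9533)
n_5 = (-0.9916, -0.1296)
  (0,1): δ = 127.23°  ·
  (0,2): δ = 38.08°  ·
  (0,3): δ = 4.12°  ✓
  (0,4): δ = 44.90°  ·
  (0,5): δ = 124.76°  ·
  (1,2): δ = 90.85°  ·
  (1,3): δ = 48.65°  ·
  (1,4): δ = 7.87°  ✓
  (1,5): δ = 71.99°  ·
  (2,3): δ = 137.80°  ·
  (2,4): δ = 97.02°  ·
  (2,5): δ = 17.16°  ·
  (3,4): δ = 139.21°  ·
  (3,5): δ = 59.36°  ·
  (4,5): δ = 100.14°  ·
antipodal pairs: 2

count = 2; pairs: (0,3), (1,4)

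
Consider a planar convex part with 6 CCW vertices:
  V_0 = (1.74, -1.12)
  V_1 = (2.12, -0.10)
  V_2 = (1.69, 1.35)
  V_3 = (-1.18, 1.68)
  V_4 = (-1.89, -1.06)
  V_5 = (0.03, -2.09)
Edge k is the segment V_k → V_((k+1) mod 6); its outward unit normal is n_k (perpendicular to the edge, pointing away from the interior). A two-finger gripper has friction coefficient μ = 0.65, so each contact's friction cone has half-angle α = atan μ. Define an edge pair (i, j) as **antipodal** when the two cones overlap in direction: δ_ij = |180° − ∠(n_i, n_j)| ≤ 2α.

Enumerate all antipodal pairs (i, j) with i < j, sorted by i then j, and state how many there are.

count = 6; pairs: (0,3), (1,3), (1,4), (2,4), (2,5), (3,5)

α = atan 0.65 = 33.02°;  2α = 66.05°
n_0 = (+0.9371, -0.3491)
n_1 = (+0.9587, +0.2843)
n_2 = (+0.1142, +0.9935)
n_3 = (-0.9680, +0.2508)
n_4 = (-0.4727, -0.8812)
n_5 = (+0.4934, -0.8698)
  (0,1): δ = 143.05°  ·
  (0,2): δ = 76.13°  ·
  (0,3): δ = 5.91°  ✓
  (0,4): δ = 82.22°  ·
  (0,5): δ = 140.00°  ·
  (1,2): δ = 113.08°  ·
  (1,3): δ = 31.05°  ✓
  (1,4): δ = 45.27°  ✓
  (1,5): δ = 103.05°  ·
  (2,3): δ = 97.97°  ·
  (2,4): δ = 21.65°  ✓
  (2,5): δ = 36.12°  ✓
  (3,4): δ = 103.68°  ·
  (3,5): δ = 45.91°  ✓
  (4,5): δ = 122.22°  ·
antipodal pairs: 6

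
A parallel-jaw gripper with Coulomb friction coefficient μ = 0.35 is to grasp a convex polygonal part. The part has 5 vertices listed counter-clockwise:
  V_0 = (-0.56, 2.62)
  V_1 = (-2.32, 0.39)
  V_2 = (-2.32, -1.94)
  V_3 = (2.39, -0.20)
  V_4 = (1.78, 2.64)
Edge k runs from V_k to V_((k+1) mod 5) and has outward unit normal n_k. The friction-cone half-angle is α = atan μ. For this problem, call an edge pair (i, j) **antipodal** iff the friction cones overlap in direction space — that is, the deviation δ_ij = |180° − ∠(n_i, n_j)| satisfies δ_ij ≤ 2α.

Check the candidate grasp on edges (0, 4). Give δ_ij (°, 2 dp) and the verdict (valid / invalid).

α = atan 0.35 = 19.29°;  2α = 38.58°
edge 0: e_0 = (-1.76, -2.23);  n_0 = (-0.7850, +0.6195)
edge 4: e_4 = (-2.34, -0.02);  n_4 = (-0.0085, +1.0000)
∠(n_0, n_4) = 51.23°
δ = |180° − 51.23°| = 128.77°
128.77° > 2α = 38.58°  →  invalid

δ = 128.77°, invalid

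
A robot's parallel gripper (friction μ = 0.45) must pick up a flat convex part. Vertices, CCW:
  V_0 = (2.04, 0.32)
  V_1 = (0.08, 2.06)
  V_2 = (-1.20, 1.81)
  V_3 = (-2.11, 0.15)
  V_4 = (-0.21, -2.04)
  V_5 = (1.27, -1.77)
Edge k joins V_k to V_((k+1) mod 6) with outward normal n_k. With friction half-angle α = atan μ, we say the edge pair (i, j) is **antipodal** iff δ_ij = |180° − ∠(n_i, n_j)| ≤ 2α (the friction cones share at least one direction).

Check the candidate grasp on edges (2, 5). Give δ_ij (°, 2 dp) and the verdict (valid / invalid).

δ = 8.51°, valid

α = atan 0.45 = 24.23°;  2α = 48.46°
edge 2: e_2 = (-0.91, -1.66);  n_2 = (-0.8769, +0.4807)
edge 5: e_5 = (+0.77, +2.09);  n_5 = (+0.9383, -0.3457)
∠(n_2, n_5) = 171.49°
δ = |180° − 171.49°| = 8.51°
8.51° ≤ 2α = 48.46°  →  valid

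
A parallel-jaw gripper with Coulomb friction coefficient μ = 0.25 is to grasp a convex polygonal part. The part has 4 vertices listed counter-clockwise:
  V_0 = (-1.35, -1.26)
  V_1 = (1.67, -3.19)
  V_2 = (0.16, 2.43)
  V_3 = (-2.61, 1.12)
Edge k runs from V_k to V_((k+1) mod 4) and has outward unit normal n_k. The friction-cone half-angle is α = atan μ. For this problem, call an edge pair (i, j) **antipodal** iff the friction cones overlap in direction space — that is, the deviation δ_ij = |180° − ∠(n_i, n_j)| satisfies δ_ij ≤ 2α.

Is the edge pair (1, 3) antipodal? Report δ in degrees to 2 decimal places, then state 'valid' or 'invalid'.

δ = 12.86°, valid

α = atan 0.25 = 14.04°;  2α = 28.07°
edge 1: e_1 = (-1.51, +5.62);  n_1 = (+0.9657, +0.2595)
edge 3: e_3 = (+1.26, -2.38);  n_3 = (-0.8838, -0.4679)
∠(n_1, n_3) = 167.14°
δ = |180° − 167.14°| = 12.86°
12.86° ≤ 2α = 28.07°  →  valid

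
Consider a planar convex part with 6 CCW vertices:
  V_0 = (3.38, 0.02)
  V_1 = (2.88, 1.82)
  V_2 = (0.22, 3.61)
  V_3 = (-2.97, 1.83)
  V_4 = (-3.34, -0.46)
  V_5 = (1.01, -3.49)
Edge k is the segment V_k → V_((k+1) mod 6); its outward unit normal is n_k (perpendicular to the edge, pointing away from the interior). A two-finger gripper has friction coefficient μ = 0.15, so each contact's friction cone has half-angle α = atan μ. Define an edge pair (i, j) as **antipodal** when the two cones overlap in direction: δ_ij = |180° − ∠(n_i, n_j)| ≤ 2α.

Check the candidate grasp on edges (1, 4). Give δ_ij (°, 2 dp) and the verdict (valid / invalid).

α = atan 0.15 = 8.53°;  2α = 17.06°
edge 1: e_1 = (-2.66, +1.79);  n_1 = (+0.5583, +0.8296)
edge 4: e_4 = (+4.35, -3.03);  n_4 = (-0.5716, -0.8206)
∠(n_1, n_4) = 179.08°
δ = |180° − 179.08°| = 0.92°
0.92° ≤ 2α = 17.06°  →  valid

δ = 0.92°, valid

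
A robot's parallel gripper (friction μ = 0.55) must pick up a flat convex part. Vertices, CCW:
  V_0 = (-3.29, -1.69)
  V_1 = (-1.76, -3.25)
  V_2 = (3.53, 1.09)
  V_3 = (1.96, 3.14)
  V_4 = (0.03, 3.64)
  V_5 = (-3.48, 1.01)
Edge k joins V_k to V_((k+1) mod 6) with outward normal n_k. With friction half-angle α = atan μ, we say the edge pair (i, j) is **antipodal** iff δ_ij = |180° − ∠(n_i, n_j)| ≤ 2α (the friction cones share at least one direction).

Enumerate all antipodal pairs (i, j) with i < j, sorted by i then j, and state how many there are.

α = atan 0.55 = 28.81°;  2α = 57.62°
n_0 = (-0.7139, -0.7002)
n_1 = (+0.6343, -0.7731)
n_2 = (+0.7939, +0.6080)
n_3 = (+0.2508, +0.9680)
n_4 = (-0.5996, +0.8003)
n_5 = (-0.9975, -0.0702)
  (0,1): δ = 95.08°  ·
  (0,2): δ = 7.00°  ✓
  (0,3): δ = 31.03°  ✓
  (0,4): δ = 82.40°  ·
  (0,5): δ = 139.58°  ·
  (1,2): δ = 91.92°  ·
  (1,3): δ = 53.89°  ✓
  (1,4): δ = 2.52°  ✓
  (1,5): δ = 54.66°  ✓
  (2,3): δ = 141.97°  ·
  (2,4): δ = 90.60°  ·
  (2,5): δ = 33.42°  ✓
  (3,4): δ = 128.63°  ·
  (3,5): δ = 71.45°  ·
  (4,5): δ = 122.82°  ·
antipodal pairs: 6

count = 6; pairs: (0,2), (0,3), (1,3), (1,4), (1,5), (2,5)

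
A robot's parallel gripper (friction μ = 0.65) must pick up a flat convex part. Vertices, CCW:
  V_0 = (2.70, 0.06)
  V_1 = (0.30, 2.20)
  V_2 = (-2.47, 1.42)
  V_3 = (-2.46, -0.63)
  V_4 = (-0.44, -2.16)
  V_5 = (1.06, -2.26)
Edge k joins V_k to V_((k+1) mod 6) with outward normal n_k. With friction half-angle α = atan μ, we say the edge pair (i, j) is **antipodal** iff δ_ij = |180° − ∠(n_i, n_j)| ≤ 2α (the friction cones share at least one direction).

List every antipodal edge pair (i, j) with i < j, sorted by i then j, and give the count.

count = 7; pairs: (0,2), (0,3), (0,4), (1,3), (1,4), (1,5), (2,5)

α = atan 0.65 = 33.02°;  2α = 66.05°
n_0 = (+0.6655, +0.7464)
n_1 = (-0.2710, +0.9626)
n_2 = (-1.0000, -0.0049)
n_3 = (-0.6038, -0.7971)
n_4 = (-0.0665, -0.9978)
n_5 = (+0.8166, -0.5772)
  (0,1): δ = 122.55°  ·
  (0,2): δ = 48.00°  ✓
  (0,3): δ = 4.58°  ✓
  (0,4): δ = 37.91°  ✓
  (0,5): δ = 96.47°  ·
  (1,2): δ = 105.45°  ·
  (1,3): δ = 52.87°  ✓
  (1,4): δ = 19.54°  ✓
  (1,5): δ = 39.02°  ✓
  (2,3): δ = 127.42°  ·
  (2,4): δ = 94.09°  ·
  (2,5): δ = 35.54°  ✓
  (3,4): δ = 146.67°  ·
  (3,5): δ = 88.12°  ·
  (4,5): δ = 121.44°  ·
antipodal pairs: 7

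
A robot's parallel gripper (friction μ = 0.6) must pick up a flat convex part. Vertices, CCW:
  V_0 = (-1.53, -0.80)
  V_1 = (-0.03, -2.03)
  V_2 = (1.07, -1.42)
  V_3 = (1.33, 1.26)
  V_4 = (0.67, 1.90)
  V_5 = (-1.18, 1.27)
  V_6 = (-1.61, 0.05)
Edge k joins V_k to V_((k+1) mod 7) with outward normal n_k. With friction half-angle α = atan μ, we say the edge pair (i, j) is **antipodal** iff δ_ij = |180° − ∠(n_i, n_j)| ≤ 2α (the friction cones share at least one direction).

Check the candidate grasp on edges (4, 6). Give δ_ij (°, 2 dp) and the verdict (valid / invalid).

α = atan 0.6 = 30.96°;  2α = 61.93°
edge 4: e_4 = (-1.85, -0.63);  n_4 = (-0.3224, +0.9466)
edge 6: e_6 = (+0.08, -0.85);  n_6 = (-0.9956, -0.0937)
∠(n_4, n_6) = 76.57°
δ = |180° − 76.57°| = 103.43°
103.43° > 2α = 61.93°  →  invalid

δ = 103.43°, invalid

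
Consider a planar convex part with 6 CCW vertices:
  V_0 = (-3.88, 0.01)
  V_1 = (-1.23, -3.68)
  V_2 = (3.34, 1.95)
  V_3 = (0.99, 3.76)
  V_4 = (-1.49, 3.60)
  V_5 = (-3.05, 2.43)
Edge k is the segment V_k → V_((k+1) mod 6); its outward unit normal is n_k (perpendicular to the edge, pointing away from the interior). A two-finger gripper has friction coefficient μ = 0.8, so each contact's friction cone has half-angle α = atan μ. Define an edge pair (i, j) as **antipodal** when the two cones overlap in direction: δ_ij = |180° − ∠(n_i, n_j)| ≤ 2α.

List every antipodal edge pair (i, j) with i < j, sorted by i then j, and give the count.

α = atan 0.8 = 38.66°;  2α = 77.32°
n_0 = (-0.8122, -0.5833)
n_1 = (+0.7764, -0.6302)
n_2 = (+0.6102, +0.7922)
n_3 = (-0.0644, +0.9979)
n_4 = (-0.6000, +0.8000)
n_5 = (-0.9459, +0.3244)
  (0,1): δ = 74.75°  ✓
  (0,2): δ = 16.71°  ✓
  (0,3): δ = 58.01°  ✓
  (0,4): δ = 91.19°  ·
  (0,5): δ = 125.39°  ·
  (1,2): δ = 88.54°  ·
  (1,3): δ = 47.24°  ✓
  (1,4): δ = 14.06°  ✓
  (1,5): δ = 20.14°  ✓
  (2,3): δ = 138.70°  ·
  (2,4): δ = 105.53°  ·
  (2,5): δ = 71.33°  ✓
  (3,4): δ = 146.82°  ·
  (3,5): δ = 112.62°  ·
  (4,5): δ = 145.80°  ·
antipodal pairs: 7

count = 7; pairs: (0,1), (0,2), (0,3), (1,3), (1,4), (1,5), (2,5)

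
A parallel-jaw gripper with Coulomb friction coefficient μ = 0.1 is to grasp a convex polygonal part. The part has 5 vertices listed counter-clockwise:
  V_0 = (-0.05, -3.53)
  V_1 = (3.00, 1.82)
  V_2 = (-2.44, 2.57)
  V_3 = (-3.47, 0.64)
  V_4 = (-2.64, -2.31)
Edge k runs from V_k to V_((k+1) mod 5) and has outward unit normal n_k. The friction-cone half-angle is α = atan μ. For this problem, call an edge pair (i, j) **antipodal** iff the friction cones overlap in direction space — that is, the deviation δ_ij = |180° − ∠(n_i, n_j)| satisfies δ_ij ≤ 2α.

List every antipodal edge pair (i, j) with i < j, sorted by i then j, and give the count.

α = atan 0.1 = 5.71°;  2α = 11.42°
n_0 = (+0.8687, -0.4953)
n_1 = (+0.1366, +0.9906)
n_2 = (-0.8822, +0.4708)
n_3 = (-0.9626, -0.2708)
n_4 = (-0.4261, -0.9047)
  (0,1): δ = 68.16°  ·
  (0,2): δ = 1.60°  ✓
  (0,3): δ = 45.40°  ·
  (0,4): δ = 94.46°  ·
  (1,2): δ = 110.24°  ·
  (1,3): δ = 66.44°  ·
  (1,4): δ = 17.37°  ·
  (2,3): δ = 136.20°  ·
  (2,4): δ = 87.13°  ·
  (3,4): δ = 130.94°  ·
antipodal pairs: 1

count = 1; pairs: (0,2)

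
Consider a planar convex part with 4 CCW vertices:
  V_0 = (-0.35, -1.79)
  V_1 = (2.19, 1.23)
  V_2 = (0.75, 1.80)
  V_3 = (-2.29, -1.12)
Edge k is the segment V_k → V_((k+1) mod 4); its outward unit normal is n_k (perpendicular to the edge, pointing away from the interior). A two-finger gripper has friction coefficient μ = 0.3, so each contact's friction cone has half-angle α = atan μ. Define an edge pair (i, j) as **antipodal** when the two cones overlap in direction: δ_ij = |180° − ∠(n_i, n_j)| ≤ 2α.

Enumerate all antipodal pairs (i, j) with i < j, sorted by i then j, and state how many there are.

count = 2; pairs: (0,2), (1,3)

α = atan 0.3 = 16.70°;  2α = 33.40°
n_0 = (+0.7653, -0.6437)
n_1 = (+0.3680, +0.9298)
n_2 = (-0.6927, +0.7212)
n_3 = (-0.3264, -0.9452)
  (0,1): δ = 71.53°  ·
  (0,2): δ = 6.09°  ✓
  (0,3): δ = 111.01°  ·
  (1,2): δ = 114.56°  ·
  (1,3): δ = 2.54°  ✓
  (2,3): δ = 62.90°  ·
antipodal pairs: 2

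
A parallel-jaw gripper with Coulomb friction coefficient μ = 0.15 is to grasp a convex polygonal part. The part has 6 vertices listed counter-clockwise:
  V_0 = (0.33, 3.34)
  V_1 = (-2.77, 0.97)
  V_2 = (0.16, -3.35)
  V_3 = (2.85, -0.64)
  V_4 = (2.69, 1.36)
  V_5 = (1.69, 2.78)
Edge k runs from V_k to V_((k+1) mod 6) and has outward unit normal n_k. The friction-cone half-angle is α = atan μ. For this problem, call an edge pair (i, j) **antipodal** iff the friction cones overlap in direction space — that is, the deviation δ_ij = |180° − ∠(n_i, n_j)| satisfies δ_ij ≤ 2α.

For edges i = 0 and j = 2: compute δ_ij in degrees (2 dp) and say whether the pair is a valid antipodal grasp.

α = atan 0.15 = 8.53°;  2α = 17.06°
edge 0: e_0 = (-3.10, -2.37);  n_0 = (-0.6074, +0.7944)
edge 2: e_2 = (+2.69, +2.71);  n_2 = (+0.7097, -0.7045)
∠(n_0, n_2) = 172.19°
δ = |180° − 172.19°| = 7.81°
7.81° ≤ 2α = 17.06°  →  valid

δ = 7.81°, valid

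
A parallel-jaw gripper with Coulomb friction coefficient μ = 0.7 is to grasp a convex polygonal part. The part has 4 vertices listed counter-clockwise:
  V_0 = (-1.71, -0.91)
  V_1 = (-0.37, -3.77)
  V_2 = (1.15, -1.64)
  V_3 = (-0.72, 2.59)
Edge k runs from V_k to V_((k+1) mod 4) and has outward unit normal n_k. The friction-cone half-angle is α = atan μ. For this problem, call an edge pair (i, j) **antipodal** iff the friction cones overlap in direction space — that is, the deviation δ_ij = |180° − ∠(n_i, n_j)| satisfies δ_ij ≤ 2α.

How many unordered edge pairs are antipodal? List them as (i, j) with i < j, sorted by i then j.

count = 4; pairs: (0,1), (0,2), (1,3), (2,3)

α = atan 0.7 = 34.99°;  2α = 69.98°
n_0 = (-0.9055, -0.4243)
n_1 = (+0.8140, -0.5809)
n_2 = (+0.9146, +0.4043)
n_3 = (-0.9622, +0.2722)
  (0,1): δ = 60.62°  ✓
  (0,2): δ = 1.26°  ✓
  (0,3): δ = 139.10°  ·
  (1,2): δ = 120.64°  ·
  (1,3): δ = 19.72°  ✓
  (2,3): δ = 39.64°  ✓
antipodal pairs: 4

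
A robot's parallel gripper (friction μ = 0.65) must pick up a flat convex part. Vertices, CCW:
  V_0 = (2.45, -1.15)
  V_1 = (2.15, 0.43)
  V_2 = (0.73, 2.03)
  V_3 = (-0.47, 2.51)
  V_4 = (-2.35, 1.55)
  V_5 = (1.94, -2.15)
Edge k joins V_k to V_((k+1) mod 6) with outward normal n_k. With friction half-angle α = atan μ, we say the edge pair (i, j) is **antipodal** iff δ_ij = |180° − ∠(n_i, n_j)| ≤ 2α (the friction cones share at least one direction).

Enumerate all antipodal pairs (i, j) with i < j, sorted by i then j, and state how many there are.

α = atan 0.65 = 33.02°;  2α = 66.05°
n_0 = (+0.9824, +0.1865)
n_1 = (+0.7479, +0.6638)
n_2 = (+0.3714, +0.9285)
n_3 = (-0.4548, +0.8906)
n_4 = (-0.6531, -0.7573)
n_5 = (+0.8908, -0.4543)
  (0,1): δ = 149.16°  ·
  (0,2): δ = 122.55°  ·
  (0,3): δ = 73.70°  ·
  (0,4): δ = 38.47°  ✓
  (0,5): δ = 142.23°  ·
  (1,2): δ = 153.39°  ·
  (1,3): δ = 104.54°  ·
  (1,4): δ = 7.63°  ✓
  (1,5): δ = 111.39°  ·
  (2,3): δ = 131.15°  ·
  (2,4): δ = 18.98°  ✓
  (2,5): δ = 84.78°  ·
  (3,4): δ = 67.83°  ·
  (3,5): δ = 35.93°  ✓
  (4,5): δ = 76.24°  ·
antipodal pairs: 4

count = 4; pairs: (0,4), (1,4), (2,4), (3,5)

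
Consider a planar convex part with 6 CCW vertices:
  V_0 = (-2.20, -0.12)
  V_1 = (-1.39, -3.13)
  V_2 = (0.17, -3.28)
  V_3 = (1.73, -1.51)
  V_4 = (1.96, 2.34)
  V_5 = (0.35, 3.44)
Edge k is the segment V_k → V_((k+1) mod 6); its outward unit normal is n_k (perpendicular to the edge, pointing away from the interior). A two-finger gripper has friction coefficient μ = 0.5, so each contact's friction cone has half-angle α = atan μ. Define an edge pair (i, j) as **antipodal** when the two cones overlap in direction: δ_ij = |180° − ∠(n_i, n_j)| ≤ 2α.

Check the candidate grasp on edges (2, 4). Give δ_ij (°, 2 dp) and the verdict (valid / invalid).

δ = 82.95°, invalid

α = atan 0.5 = 26.57°;  2α = 53.13°
edge 2: e_2 = (+1.56, +1.77);  n_2 = (+0.7502, -0.6612)
edge 4: e_4 = (-1.61, +1.10);  n_4 = (+0.5641, +0.8257)
∠(n_2, n_4) = 97.05°
δ = |180° − 97.05°| = 82.95°
82.95° > 2α = 53.13°  →  invalid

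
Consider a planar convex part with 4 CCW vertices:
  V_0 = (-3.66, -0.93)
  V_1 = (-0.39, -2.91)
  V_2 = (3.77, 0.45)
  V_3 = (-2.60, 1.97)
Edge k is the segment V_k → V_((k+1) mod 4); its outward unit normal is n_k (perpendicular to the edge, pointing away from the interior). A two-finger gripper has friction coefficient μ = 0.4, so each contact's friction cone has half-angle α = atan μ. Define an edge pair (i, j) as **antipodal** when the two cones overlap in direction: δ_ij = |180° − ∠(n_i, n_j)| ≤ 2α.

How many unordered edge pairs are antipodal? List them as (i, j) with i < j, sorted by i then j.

α = atan 0.4 = 21.80°;  2α = 43.60°
n_0 = (-0.5180, -0.8554)
n_1 = (+0.6283, -0.7779)
n_2 = (+0.2321, +0.9727)
n_3 = (-0.9392, +0.3433)
  (0,1): δ = 109.88°  ·
  (0,2): δ = 17.77°  ✓
  (0,3): δ = 101.12°  ·
  (1,2): δ = 52.35°  ·
  (1,3): δ = 30.99°  ✓
  (2,3): δ = 96.66°  ·
antipodal pairs: 2

count = 2; pairs: (0,2), (1,3)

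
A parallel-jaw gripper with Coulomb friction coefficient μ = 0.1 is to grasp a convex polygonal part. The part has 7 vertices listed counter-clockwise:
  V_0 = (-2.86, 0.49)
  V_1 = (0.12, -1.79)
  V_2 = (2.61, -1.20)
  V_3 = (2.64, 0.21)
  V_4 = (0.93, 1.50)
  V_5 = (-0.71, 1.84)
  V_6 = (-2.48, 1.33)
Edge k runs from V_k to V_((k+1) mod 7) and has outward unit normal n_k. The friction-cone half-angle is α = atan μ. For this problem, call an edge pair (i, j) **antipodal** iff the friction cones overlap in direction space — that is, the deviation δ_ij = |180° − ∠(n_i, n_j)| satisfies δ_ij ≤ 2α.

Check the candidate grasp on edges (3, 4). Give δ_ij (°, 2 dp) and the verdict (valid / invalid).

α = atan 0.1 = 5.71°;  2α = 11.42°
edge 3: e_3 = (-1.71, +1.29);  n_3 = (+0.6022, +0.7983)
edge 4: e_4 = (-1.64, +0.34);  n_4 = (+0.2030, +0.9792)
∠(n_3, n_4) = 25.32°
δ = |180° − 25.32°| = 154.68°
154.68° > 2α = 11.42°  →  invalid

δ = 154.68°, invalid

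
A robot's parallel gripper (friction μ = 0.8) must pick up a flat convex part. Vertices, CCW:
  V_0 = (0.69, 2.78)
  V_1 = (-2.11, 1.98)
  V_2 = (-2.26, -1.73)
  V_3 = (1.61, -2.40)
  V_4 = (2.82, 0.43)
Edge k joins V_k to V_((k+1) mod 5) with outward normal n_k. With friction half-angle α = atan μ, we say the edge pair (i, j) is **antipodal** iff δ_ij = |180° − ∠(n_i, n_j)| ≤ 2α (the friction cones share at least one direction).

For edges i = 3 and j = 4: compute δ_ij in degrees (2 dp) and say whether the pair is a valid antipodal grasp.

δ = 114.66°, invalid

α = atan 0.8 = 38.66°;  2α = 77.32°
edge 3: e_3 = (+1.21, +2.83);  n_3 = (+0.9195, -0.3931)
edge 4: e_4 = (-2.13, +2.35);  n_4 = (+0.7409, +0.6716)
∠(n_3, n_4) = 65.34°
δ = |180° − 65.34°| = 114.66°
114.66° > 2α = 77.32°  →  invalid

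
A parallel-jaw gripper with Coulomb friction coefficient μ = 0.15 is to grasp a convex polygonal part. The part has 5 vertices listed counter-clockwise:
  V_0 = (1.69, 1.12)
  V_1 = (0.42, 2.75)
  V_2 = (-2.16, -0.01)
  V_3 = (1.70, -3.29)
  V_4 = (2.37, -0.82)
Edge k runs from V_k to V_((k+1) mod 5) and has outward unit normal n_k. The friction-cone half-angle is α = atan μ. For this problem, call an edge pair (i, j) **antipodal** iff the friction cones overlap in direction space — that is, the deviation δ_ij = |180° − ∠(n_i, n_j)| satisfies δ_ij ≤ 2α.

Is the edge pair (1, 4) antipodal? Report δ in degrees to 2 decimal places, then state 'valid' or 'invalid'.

α = atan 0.15 = 8.53°;  2α = 17.06°
edge 1: e_1 = (-2.58, -2.76);  n_1 = (-0.7305, +0.6829)
edge 4: e_4 = (-0.68, +1.94);  n_4 = (+0.9437, +0.3308)
∠(n_1, n_4) = 117.61°
δ = |180° − 117.61°| = 62.39°
62.39° > 2α = 17.06°  →  invalid

δ = 62.39°, invalid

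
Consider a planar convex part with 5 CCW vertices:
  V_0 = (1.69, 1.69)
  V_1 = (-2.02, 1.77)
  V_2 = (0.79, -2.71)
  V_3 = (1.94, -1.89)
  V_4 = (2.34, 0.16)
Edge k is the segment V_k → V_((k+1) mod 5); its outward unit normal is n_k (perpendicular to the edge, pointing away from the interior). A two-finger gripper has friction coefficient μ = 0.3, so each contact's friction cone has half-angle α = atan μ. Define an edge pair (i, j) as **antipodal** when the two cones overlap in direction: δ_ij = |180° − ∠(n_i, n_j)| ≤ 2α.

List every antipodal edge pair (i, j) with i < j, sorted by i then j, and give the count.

α = atan 0.3 = 16.70°;  2α = 33.40°
n_0 = (+0.0216, +0.9998)
n_1 = (-0.8471, -0.5314)
n_2 = (+0.5806, -0.8142)
n_3 = (+0.9815, -0.1915)
n_4 = (+0.9204, +0.3910)
  (0,1): δ = 56.67°  ·
  (0,2): δ = 36.73°  ·
  (0,3): δ = 80.19°  ·
  (0,4): δ = 114.25°  ·
  (1,2): δ = 86.61°  ·
  (1,3): δ = 43.14°  ·
  (1,4): δ = 9.08°  ✓
  (2,3): δ = 136.53°  ·
  (2,4): δ = 102.47°  ·
  (3,4): δ = 145.94°  ·
antipodal pairs: 1

count = 1; pairs: (1,4)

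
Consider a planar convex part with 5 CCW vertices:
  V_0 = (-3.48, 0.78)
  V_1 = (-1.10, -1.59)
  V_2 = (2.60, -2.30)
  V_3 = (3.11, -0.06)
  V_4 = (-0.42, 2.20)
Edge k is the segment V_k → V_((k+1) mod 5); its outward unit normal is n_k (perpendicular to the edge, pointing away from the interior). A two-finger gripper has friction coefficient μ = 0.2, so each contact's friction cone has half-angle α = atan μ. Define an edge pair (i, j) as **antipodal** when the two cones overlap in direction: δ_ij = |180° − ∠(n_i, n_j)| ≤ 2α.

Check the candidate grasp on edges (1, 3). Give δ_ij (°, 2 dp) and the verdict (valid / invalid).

α = atan 0.2 = 11.31°;  2α = 22.62°
edge 1: e_1 = (+3.70, -0.71);  n_1 = (-0.1885, -0.9821)
edge 3: e_3 = (-3.53, +2.26);  n_3 = (+0.5392, +0.8422)
∠(n_1, n_3) = 158.23°
δ = |180° − 158.23°| = 21.77°
21.77° ≤ 2α = 22.62°  →  valid

δ = 21.77°, valid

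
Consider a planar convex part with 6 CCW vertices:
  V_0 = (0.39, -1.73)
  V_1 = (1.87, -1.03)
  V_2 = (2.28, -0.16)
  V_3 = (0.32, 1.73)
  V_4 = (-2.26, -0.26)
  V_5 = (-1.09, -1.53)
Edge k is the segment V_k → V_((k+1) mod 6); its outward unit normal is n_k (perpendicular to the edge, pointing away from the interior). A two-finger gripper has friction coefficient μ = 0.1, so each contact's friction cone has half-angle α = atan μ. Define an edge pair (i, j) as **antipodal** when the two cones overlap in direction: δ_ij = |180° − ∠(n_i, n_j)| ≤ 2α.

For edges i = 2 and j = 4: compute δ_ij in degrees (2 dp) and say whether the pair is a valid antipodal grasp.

δ = 3.39°, valid

α = atan 0.1 = 5.71°;  2α = 11.42°
edge 2: e_2 = (-1.96, +1.89);  n_2 = (+0.6941, +0.7198)
edge 4: e_4 = (+1.17, -1.27);  n_4 = (-0.7355, -0.6776)
∠(n_2, n_4) = 176.61°
δ = |180° − 176.61°| = 3.39°
3.39° ≤ 2α = 11.42°  →  valid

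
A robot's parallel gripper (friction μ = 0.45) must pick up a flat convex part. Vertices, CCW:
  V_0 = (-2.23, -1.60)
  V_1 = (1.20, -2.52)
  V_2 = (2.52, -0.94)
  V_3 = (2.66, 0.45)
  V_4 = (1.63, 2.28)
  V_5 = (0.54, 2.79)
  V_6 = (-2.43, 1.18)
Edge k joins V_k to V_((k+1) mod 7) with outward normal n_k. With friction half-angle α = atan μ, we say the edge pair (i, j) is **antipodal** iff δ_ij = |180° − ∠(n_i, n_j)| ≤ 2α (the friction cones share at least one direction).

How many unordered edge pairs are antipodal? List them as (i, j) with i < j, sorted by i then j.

α = atan 0.45 = 24.23°;  2α = 48.46°
n_0 = (-0.2591, -0.9659)
n_1 = (+0.7674, -0.6411)
n_2 = (+0.9950, -0.1002)
n_3 = (+0.8714, +0.4905)
n_4 = (+0.4238, +0.9058)
n_5 = (-0.4766, +0.8791)
n_6 = (-0.9974, -0.0718)
  (0,1): δ = 114.86°  ·
  (0,2): δ = 80.74°  ·
  (0,3): δ = 45.61°  ✓
  (0,4): δ = 10.06°  ✓
  (0,5): δ = 43.48°  ✓
  (0,6): δ = 109.13°  ·
  (1,2): δ = 145.87°  ·
  (1,3): δ = 110.75°  ·
  (1,4): δ = 75.20°  ·
  (1,5): δ = 21.66°  ✓
  (1,6): δ = 43.99°  ✓
  (2,3): δ = 144.88°  ·
  (2,4): δ = 109.32°  ·
  (2,5): δ = 55.79°  ·
  (2,6): δ = 9.87°  ✓
  (3,4): δ = 144.45°  ·
  (3,5): δ = 90.91°  ·
  (3,6): δ = 25.26°  ✓
  (4,5): δ = 126.46°  ·
  (4,6): δ = 60.81°  ·
  (5,6): δ = 114.35°  ·
antipodal pairs: 7

count = 7; pairs: (0,3), (0,4), (0,5), (1,5), (1,6), (2,6), (3,6)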